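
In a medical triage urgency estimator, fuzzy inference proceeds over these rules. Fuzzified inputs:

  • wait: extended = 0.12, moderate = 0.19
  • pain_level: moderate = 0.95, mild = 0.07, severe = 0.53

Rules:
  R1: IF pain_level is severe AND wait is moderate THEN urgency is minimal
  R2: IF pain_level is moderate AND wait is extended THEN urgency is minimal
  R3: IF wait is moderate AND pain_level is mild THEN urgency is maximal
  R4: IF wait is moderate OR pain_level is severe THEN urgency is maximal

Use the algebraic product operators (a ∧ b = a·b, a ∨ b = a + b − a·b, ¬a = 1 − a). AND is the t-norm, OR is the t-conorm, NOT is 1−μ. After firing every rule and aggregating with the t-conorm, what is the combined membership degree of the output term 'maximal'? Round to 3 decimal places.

R1: severe=0.53, moderate=0.19; AND[a·b] → w = 0.1007
R2: moderate=0.95, extended=0.12; AND[a·b] → w = 0.1140
R3: moderate=0.19, mild=0.07; AND[a·b] → w = 0.0133
R4: moderate=0.19, severe=0.53; OR[a + b − a·b] → w = 0.6193
Rules with consequent 'maximal': {R3, R4} → strengths 0.0133, 0.6193
Aggregate via t-conorm [a + b − a·b]: 0.6244

0.624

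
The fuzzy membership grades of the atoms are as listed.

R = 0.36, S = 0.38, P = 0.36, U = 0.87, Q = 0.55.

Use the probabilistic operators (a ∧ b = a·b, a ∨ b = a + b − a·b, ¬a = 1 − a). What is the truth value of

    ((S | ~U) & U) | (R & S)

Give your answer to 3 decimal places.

~U = 1 − 0.8700 = 0.1300
S | ~U = a + b − a·b on (0.3800, 0.1300) = 0.4606
(S | ~U) & U = a·b on (0.4606, 0.8700) = 0.4007
R & S = a·b on (0.3600, 0.3800) = 0.1368
((S | ~U) & U) | (R & S) = a + b − a·b on (0.4007, 0.1368) = 0.4827

0.483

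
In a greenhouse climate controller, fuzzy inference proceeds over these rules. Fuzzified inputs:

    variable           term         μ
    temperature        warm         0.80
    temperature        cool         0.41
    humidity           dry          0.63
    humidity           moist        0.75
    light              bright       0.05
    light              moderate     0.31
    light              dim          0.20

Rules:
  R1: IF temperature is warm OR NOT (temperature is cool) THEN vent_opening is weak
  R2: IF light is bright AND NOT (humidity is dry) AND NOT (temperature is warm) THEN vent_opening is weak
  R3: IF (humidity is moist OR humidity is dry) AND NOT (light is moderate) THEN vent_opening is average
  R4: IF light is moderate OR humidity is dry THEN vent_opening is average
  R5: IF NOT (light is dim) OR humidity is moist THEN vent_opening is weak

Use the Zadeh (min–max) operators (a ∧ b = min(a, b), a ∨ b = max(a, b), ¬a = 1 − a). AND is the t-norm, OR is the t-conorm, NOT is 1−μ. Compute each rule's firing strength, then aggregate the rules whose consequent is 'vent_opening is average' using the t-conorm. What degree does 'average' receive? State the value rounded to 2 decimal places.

R1: warm=0.80, ¬cool=1−0.41=0.59; OR[max(a, b)] → w = 0.80
R2: bright=0.05, ¬dry=1−0.63=0.37, ¬warm=1−0.80=0.20; AND[min(a, b)] → w = 0.05
R3: (moist=0.75 OR dry=0.63) = 0.75; AND[min(a, b)] with ¬moderate=1−0.31=0.69 → w = 0.69
R4: moderate=0.31, dry=0.63; OR[max(a, b)] → w = 0.63
R5: ¬dim=1−0.20=0.80, moist=0.75; OR[max(a, b)] → w = 0.80
Rules with consequent 'average': {R3, R4} → strengths 0.69, 0.63
Aggregate via t-conorm [max(a, b)]: 0.69

0.69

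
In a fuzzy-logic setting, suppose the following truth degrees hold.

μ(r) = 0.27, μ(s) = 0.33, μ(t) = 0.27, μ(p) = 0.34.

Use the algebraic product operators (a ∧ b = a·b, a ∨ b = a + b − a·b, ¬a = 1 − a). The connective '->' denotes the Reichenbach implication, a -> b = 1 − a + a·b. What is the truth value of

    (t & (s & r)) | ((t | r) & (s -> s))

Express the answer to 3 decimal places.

s & r = a·b on (0.3300, 0.2700) = 0.0891
t & (s & r) = a·b on (0.2700, 0.0891) = 0.0241
t | r = a + b − a·b on (0.2700, 0.2700) = 0.4671
s -> s  [Reichenbach: 1 − a + a·b] with a=0.3300, b=0.3300 → 0.7789
(t | r) & (s -> s) = a·b on (0.4671, 0.7789) = 0.3638
(t & (s & r)) | ((t | r) & (s -> s)) = a + b − a·b on (0.0241, 0.3638) = 0.3791

0.379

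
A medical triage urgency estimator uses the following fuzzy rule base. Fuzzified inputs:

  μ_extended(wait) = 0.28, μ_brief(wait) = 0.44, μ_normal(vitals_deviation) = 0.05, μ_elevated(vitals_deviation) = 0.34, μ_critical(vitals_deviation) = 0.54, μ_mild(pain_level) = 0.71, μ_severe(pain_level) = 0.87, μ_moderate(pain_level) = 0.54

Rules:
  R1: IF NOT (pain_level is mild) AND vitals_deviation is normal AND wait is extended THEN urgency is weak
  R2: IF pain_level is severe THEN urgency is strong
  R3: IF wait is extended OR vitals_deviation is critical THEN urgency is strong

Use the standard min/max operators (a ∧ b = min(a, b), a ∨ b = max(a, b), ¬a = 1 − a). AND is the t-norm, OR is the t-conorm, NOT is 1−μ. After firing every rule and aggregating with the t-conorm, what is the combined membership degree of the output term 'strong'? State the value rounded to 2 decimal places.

0.87

R1: ¬mild=1−0.71=0.29, normal=0.05, extended=0.28; AND[min(a, b)] → w = 0.05
R2: severe=0.87 → w = 0.87
R3: extended=0.28, critical=0.54; OR[max(a, b)] → w = 0.54
Rules with consequent 'strong': {R2, R3} → strengths 0.87, 0.54
Aggregate via t-conorm [max(a, b)]: 0.87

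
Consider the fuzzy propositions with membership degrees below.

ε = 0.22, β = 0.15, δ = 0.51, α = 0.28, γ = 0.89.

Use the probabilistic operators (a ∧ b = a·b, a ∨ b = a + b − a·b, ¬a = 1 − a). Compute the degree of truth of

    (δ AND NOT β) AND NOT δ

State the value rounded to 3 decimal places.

0.212

NOT β = 1 − 0.1500 = 0.8500
δ AND NOT β = a·b on (0.5100, 0.8500) = 0.4335
NOT δ = 1 − 0.5100 = 0.4900
(δ AND NOT β) AND NOT δ = a·b on (0.4335, 0.4900) = 0.2124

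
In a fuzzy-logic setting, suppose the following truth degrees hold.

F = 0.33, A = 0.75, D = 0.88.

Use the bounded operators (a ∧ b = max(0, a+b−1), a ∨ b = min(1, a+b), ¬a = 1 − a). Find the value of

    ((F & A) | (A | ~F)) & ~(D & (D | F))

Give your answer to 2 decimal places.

0.12

F & A = max(0, a+b−1) on (0.33, 0.75) = 0.08
~F = 1 − 0.33 = 0.67
A | ~F = min(1, a+b) on (0.75, 0.67) = 1.00
(F & A) | (A | ~F) = min(1, a+b) on (0.08, 1.00) = 1.00
D | F = min(1, a+b) on (0.88, 0.33) = 1.00
D & (D | F) = max(0, a+b−1) on (0.88, 1.00) = 0.88
~(D & (D | F)) = 1 − 0.88 = 0.12
((F & A) | (A | ~F)) & ~(D & (D | F)) = max(0, a+b−1) on (1.00, 0.12) = 0.12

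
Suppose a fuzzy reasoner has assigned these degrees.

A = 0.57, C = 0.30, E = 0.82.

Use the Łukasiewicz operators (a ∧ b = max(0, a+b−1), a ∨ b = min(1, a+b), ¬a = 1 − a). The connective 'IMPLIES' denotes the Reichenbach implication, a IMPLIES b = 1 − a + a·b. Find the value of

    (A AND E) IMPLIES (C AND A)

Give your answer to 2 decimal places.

A AND E = max(0, a+b−1) on (0.57, 0.82) = 0.39
C AND A = max(0, a+b−1) on (0.30, 0.57) = 0.00
(A AND E) IMPLIES (C AND A)  [Reichenbach: 1 − a + a·b] with a=0.39, b=0.00 → 0.61

0.61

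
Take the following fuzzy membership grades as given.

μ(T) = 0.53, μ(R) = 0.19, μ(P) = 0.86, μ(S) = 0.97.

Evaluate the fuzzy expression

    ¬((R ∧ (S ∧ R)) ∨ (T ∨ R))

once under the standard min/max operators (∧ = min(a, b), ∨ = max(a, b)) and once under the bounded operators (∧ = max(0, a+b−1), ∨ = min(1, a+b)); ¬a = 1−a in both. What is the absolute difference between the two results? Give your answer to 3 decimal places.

0.190

Under standard min/max:
  S ∧ R = min(a, b) on (0.97, 0.19) = 0.19
  R ∧ (S ∧ R) = min(a, b) on (0.19, 0.19) = 0.19
  T ∨ R = max(a, b) on (0.53, 0.19) = 0.53
  (R ∧ (S ∧ R)) ∨ (T ∨ R) = max(a, b) on (0.19, 0.53) = 0.53
  ¬((R ∧ (S ∧ R)) ∨ (T ∨ R)) = 1 − 0.53 = 0.47
  → value = 0.4700
Under bounded:
  S ∧ R = max(0, a+b−1) on (0.97, 0.19) = 0.16
  R ∧ (S ∧ R) = max(0, a+b−1) on (0.19, 0.16) = 0.00
  T ∨ R = min(1, a+b) on (0.53, 0.19) = 0.72
  (R ∧ (S ∧ R)) ∨ (T ∨ R) = min(1, a+b) on (0.00, 0.72) = 0.72
  ¬((R ∧ (S ∧ R)) ∨ (T ∨ R)) = 1 − 0.72 = 0.28
  → value = 0.2800
|0.4700 − 0.2800| = 0.190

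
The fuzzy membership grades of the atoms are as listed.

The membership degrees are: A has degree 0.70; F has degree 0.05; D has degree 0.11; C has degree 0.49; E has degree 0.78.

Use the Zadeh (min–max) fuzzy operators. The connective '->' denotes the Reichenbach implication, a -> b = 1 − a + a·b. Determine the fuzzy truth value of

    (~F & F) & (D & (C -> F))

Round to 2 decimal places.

0.05

~F = 1 − 0.05 = 0.95
~F & F = min(a, b) on (0.95, 0.05) = 0.05
C -> F  [Reichenbach: 1 − a + a·b] with a=0.49, b=0.05 → 0.53
D & (C -> F) = min(a, b) on (0.11, 0.53) = 0.11
(~F & F) & (D & (C -> F)) = min(a, b) on (0.05, 0.11) = 0.05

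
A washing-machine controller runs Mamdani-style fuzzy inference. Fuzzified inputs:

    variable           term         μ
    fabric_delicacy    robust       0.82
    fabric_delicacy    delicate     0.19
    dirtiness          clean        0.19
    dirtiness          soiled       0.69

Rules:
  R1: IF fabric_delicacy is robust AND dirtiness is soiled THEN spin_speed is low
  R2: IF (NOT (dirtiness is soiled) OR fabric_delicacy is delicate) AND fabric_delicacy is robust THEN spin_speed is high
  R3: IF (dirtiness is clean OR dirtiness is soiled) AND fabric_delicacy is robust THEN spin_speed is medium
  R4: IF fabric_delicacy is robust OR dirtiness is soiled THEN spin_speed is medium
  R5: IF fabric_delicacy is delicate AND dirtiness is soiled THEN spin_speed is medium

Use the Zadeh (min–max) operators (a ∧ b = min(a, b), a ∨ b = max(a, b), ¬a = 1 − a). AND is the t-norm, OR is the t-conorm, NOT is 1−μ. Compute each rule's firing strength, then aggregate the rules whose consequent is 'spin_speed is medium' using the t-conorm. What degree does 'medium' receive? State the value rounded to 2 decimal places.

R1: robust=0.82, soiled=0.69; AND[min(a, b)] → w = 0.69
R2: (¬soiled=1−0.69=0.31 OR delicate=0.19) = 0.31; AND[min(a, b)] with robust=0.82 → w = 0.31
R3: (clean=0.19 OR soiled=0.69) = 0.69; AND[min(a, b)] with robust=0.82 → w = 0.69
R4: robust=0.82, soiled=0.69; OR[max(a, b)] → w = 0.82
R5: delicate=0.19, soiled=0.69; AND[min(a, b)] → w = 0.19
Rules with consequent 'medium': {R3, R4, R5} → strengths 0.69, 0.82, 0.19
Aggregate via t-conorm [max(a, b)]: 0.82

0.82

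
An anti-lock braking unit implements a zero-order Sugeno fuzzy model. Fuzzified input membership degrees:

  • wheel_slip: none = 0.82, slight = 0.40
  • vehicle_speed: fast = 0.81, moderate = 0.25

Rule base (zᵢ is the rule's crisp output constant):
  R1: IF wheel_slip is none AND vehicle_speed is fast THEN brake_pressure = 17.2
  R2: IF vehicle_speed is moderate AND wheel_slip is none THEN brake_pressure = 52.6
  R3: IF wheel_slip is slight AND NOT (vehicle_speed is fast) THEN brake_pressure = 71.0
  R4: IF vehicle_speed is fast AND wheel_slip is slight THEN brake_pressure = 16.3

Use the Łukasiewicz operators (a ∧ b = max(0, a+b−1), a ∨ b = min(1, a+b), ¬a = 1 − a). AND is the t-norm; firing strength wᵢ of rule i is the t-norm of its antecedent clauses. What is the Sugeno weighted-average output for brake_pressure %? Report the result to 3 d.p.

19.715

R1 (z=17.2): none=0.82, fast=0.81; AND[max(0, a+b−1)] → w = 0.63
R2 (z=52.6): moderate=0.25, none=0.82; AND[max(0, a+b−1)] → w = 0.07
R3 (z=71.0): slight=0.40, ¬fast=1−0.81=0.19; AND[max(0, a+b−1)] → w = 0.00
R4 (z=16.3): fast=0.81, slight=0.40; AND[max(0, a+b−1)] → w = 0.21
Weighted average = (0.63·17.2 + 0.07·52.6 + 0.00·71.0 + 0.21·16.3) / (0.63 + 0.07 + 0.00 + 0.21)
  = 17.9410 / 0.9100 = 19.715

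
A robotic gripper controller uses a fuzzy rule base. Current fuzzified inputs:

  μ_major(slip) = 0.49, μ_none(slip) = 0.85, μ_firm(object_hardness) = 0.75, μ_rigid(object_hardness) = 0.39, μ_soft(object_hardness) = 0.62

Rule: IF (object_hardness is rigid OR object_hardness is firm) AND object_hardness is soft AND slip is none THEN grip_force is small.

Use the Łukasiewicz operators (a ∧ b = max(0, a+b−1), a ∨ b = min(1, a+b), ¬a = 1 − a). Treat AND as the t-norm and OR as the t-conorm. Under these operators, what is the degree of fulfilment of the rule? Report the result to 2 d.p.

0.47

firing strength: (rigid=0.39 OR firm=0.75) = 1.00; AND[max(0, a+b−1)] with soft=0.62, none=0.85 → w = 0.47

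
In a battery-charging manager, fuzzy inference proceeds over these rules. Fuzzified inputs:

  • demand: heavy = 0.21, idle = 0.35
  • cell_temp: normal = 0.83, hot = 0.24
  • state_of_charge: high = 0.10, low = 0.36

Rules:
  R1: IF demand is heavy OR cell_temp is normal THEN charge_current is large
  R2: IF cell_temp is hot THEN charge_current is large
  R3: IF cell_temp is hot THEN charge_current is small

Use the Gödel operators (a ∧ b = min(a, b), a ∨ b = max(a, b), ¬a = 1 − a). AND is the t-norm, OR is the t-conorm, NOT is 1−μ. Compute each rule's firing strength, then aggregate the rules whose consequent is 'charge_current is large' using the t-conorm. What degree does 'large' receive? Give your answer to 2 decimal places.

R1: heavy=0.21, normal=0.83; OR[max(a, b)] → w = 0.83
R2: hot=0.24 → w = 0.24
R3: hot=0.24 → w = 0.24
Rules with consequent 'large': {R1, R2} → strengths 0.83, 0.24
Aggregate via t-conorm [max(a, b)]: 0.83

0.83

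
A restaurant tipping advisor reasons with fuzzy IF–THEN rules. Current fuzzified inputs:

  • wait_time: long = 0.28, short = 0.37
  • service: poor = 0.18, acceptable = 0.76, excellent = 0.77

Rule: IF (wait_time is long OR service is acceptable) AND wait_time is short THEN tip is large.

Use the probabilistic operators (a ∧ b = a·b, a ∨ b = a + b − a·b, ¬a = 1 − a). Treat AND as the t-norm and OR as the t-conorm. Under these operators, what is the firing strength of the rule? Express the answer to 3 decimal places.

0.306

firing strength: (long=0.28 OR acceptable=0.76) = 0.8272; AND[a·b] with short=0.37 → w = 0.3061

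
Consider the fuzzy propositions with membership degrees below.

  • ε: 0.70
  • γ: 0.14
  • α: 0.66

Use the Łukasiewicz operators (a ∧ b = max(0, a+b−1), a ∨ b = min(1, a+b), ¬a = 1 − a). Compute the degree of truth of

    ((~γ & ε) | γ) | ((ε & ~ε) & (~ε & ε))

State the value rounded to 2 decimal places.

~γ = 1 − 0.14 = 0.86
~γ & ε = max(0, a+b−1) on (0.86, 0.70) = 0.56
(~γ & ε) | γ = min(1, a+b) on (0.56, 0.14) = 0.70
~ε = 1 − 0.70 = 0.30
ε & ~ε = max(0, a+b−1) on (0.70, 0.30) = 0.00
~ε = 1 − 0.70 = 0.30
~ε & ε = max(0, a+b−1) on (0.30, 0.70) = 0.00
(ε & ~ε) & (~ε & ε) = max(0, a+b−1) on (0.00, 0.00) = 0.00
((~γ & ε) | γ) | ((ε & ~ε) & (~ε & ε)) = min(1, a+b) on (0.70, 0.00) = 0.70

0.70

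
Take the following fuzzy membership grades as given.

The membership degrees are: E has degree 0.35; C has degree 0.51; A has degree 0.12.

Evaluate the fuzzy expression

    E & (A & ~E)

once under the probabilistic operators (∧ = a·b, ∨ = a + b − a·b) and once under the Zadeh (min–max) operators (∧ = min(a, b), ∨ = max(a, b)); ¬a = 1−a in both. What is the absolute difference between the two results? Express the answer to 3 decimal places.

0.093

Under probabilistic:
  ~E = 1 − 0.3500 = 0.6500
  A & ~E = a·b on (0.1200, 0.6500) = 0.0780
  E & (A & ~E) = a·b on (0.3500, 0.0780) = 0.0273
  → value = 0.0273
Under Zadeh (min–max):
  ~E = 1 − 0.35 = 0.65
  A & ~E = min(a, b) on (0.12, 0.65) = 0.12
  E & (A & ~E) = min(a, b) on (0.35, 0.12) = 0.12
  → value = 0.1200
|0.0273 − 0.1200| = 0.093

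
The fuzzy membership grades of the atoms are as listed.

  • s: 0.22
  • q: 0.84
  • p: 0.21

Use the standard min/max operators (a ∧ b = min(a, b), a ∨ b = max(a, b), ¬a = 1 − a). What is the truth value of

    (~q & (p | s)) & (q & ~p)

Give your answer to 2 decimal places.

0.16

~q = 1 − 0.84 = 0.16
p | s = max(a, b) on (0.21, 0.22) = 0.22
~q & (p | s) = min(a, b) on (0.16, 0.22) = 0.16
~p = 1 − 0.21 = 0.79
q & ~p = min(a, b) on (0.84, 0.79) = 0.79
(~q & (p | s)) & (q & ~p) = min(a, b) on (0.16, 0.79) = 0.16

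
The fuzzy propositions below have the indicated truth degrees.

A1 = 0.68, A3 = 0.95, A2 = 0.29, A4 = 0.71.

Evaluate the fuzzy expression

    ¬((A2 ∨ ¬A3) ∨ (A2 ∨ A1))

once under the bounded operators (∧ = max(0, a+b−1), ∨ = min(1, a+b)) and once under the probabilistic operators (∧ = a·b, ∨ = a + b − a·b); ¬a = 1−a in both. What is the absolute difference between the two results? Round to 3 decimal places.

Under bounded:
  ¬A3 = 1 − 0.95 = 0.05
  A2 ∨ ¬A3 = min(1, a+b) on (0.29, 0.05) = 0.34
  A2 ∨ A1 = min(1, a+b) on (0.29, 0.68) = 0.97
  (A2 ∨ ¬A3) ∨ (A2 ∨ A1) = min(1, a+b) on (0.34, 0.97) = 1.00
  ¬((A2 ∨ ¬A3) ∨ (A2 ∨ A1)) = 1 − 1.00 = 0.00
  → value = 0.0000
Under probabilistic:
  ¬A3 = 1 − 0.9500 = 0.0500
  A2 ∨ ¬A3 = a + b − a·b on (0.2900, 0.0500) = 0.3255
  A2 ∨ A1 = a + b − a·b on (0.2900, 0.6800) = 0.7728
  (A2 ∨ ¬A3) ∨ (A2 ∨ A1) = a + b − a·b on (0.3255, 0.7728) = 0.8468
  ¬((A2 ∨ ¬A3) ∨ (A2 ∨ A1)) = 1 − 0.8468 = 0.1532
  → value = 0.1532
|0.0000 − 0.1532| = 0.153

0.153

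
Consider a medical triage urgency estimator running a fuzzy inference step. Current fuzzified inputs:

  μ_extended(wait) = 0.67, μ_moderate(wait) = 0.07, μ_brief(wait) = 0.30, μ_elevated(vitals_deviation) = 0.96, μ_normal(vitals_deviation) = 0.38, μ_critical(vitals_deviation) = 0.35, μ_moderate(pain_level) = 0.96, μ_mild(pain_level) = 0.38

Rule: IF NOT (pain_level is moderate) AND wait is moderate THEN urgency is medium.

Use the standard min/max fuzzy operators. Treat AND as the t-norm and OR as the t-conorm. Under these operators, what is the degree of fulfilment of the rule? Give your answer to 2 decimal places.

firing strength: ¬moderate=1−0.96=0.04, moderate=0.07; AND[min(a, b)] → w = 0.04

0.04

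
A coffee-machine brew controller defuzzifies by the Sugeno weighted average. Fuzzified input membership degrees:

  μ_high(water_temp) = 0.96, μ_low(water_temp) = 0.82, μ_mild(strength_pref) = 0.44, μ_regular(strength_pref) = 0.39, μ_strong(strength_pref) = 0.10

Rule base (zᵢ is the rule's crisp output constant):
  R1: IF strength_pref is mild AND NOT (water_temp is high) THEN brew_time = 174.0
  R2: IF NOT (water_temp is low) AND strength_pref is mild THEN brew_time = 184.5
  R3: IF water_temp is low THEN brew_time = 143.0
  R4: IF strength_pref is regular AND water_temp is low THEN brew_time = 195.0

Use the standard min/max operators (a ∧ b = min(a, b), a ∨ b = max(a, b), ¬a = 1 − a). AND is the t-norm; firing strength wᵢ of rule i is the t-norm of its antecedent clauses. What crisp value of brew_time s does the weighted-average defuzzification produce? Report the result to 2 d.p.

163.27

R1 (z=174.0): mild=0.44, ¬high=1−0.96=0.04; AND[min(a, b)] → w = 0.04
R2 (z=184.5): ¬low=1−0.82=0.18, mild=0.44; AND[min(a, b)] → w = 0.18
R3 (z=143.0): low=0.82 → w = 0.82
R4 (z=195.0): regular=0.39, low=0.82; AND[min(a, b)] → w = 0.39
Weighted average = (0.04·174.0 + 0.18·184.5 + 0.82·143.0 + 0.39·195.0) / (0.04 + 0.18 + 0.82 + 0.39)
  = 233.4800 / 1.4300 = 163.27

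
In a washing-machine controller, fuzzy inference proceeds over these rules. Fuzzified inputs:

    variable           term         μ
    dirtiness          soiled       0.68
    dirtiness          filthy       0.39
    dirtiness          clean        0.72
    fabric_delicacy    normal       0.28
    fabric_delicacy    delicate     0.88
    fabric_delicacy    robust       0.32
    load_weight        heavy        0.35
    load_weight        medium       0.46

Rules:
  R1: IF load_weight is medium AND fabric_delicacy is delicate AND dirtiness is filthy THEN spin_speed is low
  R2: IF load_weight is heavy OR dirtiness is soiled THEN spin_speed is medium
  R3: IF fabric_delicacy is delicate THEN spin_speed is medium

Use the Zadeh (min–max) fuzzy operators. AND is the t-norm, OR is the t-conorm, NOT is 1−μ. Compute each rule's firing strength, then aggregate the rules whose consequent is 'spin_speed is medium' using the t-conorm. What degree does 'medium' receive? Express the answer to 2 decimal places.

0.88

R1: medium=0.46, delicate=0.88, filthy=0.39; AND[min(a, b)] → w = 0.39
R2: heavy=0.35, soiled=0.68; OR[max(a, b)] → w = 0.68
R3: delicate=0.88 → w = 0.88
Rules with consequent 'medium': {R2, R3} → strengths 0.68, 0.88
Aggregate via t-conorm [max(a, b)]: 0.88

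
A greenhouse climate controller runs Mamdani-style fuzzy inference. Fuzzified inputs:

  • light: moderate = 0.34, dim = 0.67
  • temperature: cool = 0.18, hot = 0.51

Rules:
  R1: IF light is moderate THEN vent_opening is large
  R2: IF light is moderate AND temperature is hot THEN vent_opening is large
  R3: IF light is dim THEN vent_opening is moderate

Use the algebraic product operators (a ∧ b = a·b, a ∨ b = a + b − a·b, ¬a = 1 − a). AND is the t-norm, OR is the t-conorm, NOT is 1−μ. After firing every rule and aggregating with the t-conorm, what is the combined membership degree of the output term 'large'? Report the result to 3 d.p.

R1: moderate=0.34 → w = 0.3400
R2: moderate=0.34, hot=0.51; AND[a·b] → w = 0.1734
R3: dim=0.67 → w = 0.6700
Rules with consequent 'large': {R1, R2} → strengths 0.3400, 0.1734
Aggregate via t-conorm [a + b − a·b]: 0.4544

0.454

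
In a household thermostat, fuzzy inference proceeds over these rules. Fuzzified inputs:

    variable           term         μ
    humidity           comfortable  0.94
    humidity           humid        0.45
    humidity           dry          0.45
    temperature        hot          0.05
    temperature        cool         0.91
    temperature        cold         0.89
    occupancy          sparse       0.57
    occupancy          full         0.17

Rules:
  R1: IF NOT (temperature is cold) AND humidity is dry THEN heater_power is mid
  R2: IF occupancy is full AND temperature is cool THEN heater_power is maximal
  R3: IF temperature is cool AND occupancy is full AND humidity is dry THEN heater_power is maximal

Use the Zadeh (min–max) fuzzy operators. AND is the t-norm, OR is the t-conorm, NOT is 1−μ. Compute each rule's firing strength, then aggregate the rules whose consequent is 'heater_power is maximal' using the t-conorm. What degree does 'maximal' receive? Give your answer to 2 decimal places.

R1: ¬cold=1−0.89=0.11, dry=0.45; AND[min(a, b)] → w = 0.11
R2: full=0.17, cool=0.91; AND[min(a, b)] → w = 0.17
R3: cool=0.91, full=0.17, dry=0.45; AND[min(a, b)] → w = 0.17
Rules with consequent 'maximal': {R2, R3} → strengths 0.17, 0.17
Aggregate via t-conorm [max(a, b)]: 0.17

0.17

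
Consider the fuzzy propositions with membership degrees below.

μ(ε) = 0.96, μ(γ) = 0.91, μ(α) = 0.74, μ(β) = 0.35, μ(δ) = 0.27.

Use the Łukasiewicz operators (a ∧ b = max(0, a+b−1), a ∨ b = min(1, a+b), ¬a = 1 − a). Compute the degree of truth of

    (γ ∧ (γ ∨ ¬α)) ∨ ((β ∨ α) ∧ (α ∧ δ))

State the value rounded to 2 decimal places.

¬α = 1 − 0.74 = 0.26
γ ∨ ¬α = min(1, a+b) on (0.91, 0.26) = 1.00
γ ∧ (γ ∨ ¬α) = max(0, a+b−1) on (0.91, 1.00) = 0.91
β ∨ α = min(1, a+b) on (0.35, 0.74) = 1.00
α ∧ δ = max(0, a+b−1) on (0.74, 0.27) = 0.01
(β ∨ α) ∧ (α ∧ δ) = max(0, a+b−1) on (1.00, 0.01) = 0.01
(γ ∧ (γ ∨ ¬α)) ∨ ((β ∨ α) ∧ (α ∧ δ)) = min(1, a+b) on (0.91, 0.01) = 0.92

0.92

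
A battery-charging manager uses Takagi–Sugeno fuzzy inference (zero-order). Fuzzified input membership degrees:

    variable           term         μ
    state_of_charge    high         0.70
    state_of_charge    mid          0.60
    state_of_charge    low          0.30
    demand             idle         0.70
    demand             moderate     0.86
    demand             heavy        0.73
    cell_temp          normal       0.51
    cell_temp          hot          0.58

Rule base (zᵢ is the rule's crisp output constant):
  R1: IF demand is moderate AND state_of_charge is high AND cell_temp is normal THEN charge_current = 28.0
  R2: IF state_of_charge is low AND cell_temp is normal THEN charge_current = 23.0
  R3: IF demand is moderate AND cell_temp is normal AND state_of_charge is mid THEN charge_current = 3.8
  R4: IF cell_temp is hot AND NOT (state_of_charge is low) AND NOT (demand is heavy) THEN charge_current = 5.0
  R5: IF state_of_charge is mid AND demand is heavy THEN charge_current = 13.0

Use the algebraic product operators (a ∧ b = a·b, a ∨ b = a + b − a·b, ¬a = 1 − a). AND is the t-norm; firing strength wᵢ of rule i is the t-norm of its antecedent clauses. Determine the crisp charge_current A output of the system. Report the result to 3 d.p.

R1 (z=28.0): moderate=0.86, high=0.70, normal=0.51; AND[a·b] → w = 0.3070
R2 (z=23.0): low=0.30, normal=0.51; AND[a·b] → w = 0.1530
R3 (z=3.8): moderate=0.86, normal=0.51, mid=0.60; AND[a·b] → w = 0.2632
R4 (z=5.0): hot=0.58, ¬low=1−0.30=0.70, ¬heavy=1−0.73=0.27; AND[a·b] → w = 0.1096
R5 (z=13.0): mid=0.60, heavy=0.73; AND[a·b] → w = 0.4380
Weighted average = (0.3070·28.0 + 0.1530·23.0 + 0.2632·3.8 + 0.1096·5.0 + 0.4380·13.0) / (0.3070 + 0.1530 + 0.2632 + 0.1096 + 0.4380)
  = 19.3577 / 1.2708 = 15.233

15.233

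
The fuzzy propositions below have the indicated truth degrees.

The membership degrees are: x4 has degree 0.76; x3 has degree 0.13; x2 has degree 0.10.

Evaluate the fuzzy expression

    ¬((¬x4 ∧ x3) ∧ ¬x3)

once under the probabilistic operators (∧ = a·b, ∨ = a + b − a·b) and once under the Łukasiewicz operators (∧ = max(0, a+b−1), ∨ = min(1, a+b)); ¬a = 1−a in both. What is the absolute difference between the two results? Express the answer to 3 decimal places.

Under probabilistic:
  ¬x4 = 1 − 0.7600 = 0.2400
  ¬x4 ∧ x3 = a·b on (0.2400, 0.1300) = 0.0312
  ¬x3 = 1 − 0.1300 = 0.8700
  (¬x4 ∧ x3) ∧ ¬x3 = a·b on (0.0312, 0.8700) = 0.0271
  ¬((¬x4 ∧ x3) ∧ ¬x3) = 1 − 0.0271 = 0.9729
  → value = 0.9729
Under Łukasiewicz:
  ¬x4 = 1 − 0.76 = 0.24
  ¬x4 ∧ x3 = max(0, a+b−1) on (0.24, 0.13) = 0.00
  ¬x3 = 1 − 0.13 = 0.87
  (¬x4 ∧ x3) ∧ ¬x3 = max(0, a+b−1) on (0.00, 0.87) = 0.00
  ¬((¬x4 ∧ x3) ∧ ¬x3) = 1 − 0.00 = 1.00
  → value = 1.0000
|0.9729 − 1.0000| = 0.027

0.027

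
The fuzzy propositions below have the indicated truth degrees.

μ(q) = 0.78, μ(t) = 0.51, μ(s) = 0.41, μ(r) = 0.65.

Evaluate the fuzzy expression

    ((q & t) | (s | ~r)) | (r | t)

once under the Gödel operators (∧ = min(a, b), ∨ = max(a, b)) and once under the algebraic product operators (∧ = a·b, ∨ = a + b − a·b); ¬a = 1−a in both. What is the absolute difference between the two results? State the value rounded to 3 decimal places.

0.310

Under Gödel:
  q & t = min(a, b) on (0.78, 0.51) = 0.51
  ~r = 1 − 0.65 = 0.35
  s | ~r = max(a, b) on (0.41, 0.35) = 0.41
  (q & t) | (s | ~r) = max(a, b) on (0.51, 0.41) = 0.51
  r | t = max(a, b) on (0.65, 0.51) = 0.65
  ((q & t) | (s | ~r)) | (r | t) = max(a, b) on (0.51, 0.65) = 0.65
  → value = 0.6500
Under algebraic product:
  q & t = a·b on (0.7800, 0.5100) = 0.3978
  ~r = 1 − 0.6500 = 0.3500
  s | ~r = a + b − a·b on (0.4100, 0.3500) = 0.6165
  (q & t) | (s | ~r) = a + b − a·b on (0.3978, 0.6165) = 0.7691
  r | t = a + b − a·b on (0.6500, 0.5100) = 0.8285
  ((q & t) | (s | ~r)) | (r | t) = a + b − a·b on (0.7691, 0.8285) = 0.9604
  → value = 0.9604
|0.6500 − 0.9604| = 0.310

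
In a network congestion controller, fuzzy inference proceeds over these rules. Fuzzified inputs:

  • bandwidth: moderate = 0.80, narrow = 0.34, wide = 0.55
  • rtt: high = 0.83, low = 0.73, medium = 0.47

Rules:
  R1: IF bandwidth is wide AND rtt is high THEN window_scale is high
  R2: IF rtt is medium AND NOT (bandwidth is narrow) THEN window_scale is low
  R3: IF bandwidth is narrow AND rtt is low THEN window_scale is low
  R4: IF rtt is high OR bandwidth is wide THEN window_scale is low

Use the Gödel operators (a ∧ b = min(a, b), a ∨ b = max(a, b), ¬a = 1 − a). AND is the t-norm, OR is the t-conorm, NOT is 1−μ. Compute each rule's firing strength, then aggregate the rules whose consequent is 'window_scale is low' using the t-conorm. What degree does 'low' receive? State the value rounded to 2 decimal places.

R1: wide=0.55, high=0.83; AND[min(a, b)] → w = 0.55
R2: medium=0.47, ¬narrow=1−0.34=0.66; AND[min(a, b)] → w = 0.47
R3: narrow=0.34, low=0.73; AND[min(a, b)] → w = 0.34
R4: high=0.83, wide=0.55; OR[max(a, b)] → w = 0.83
Rules with consequent 'low': {R2, R3, R4} → strengths 0.47, 0.34, 0.83
Aggregate via t-conorm [max(a, b)]: 0.83

0.83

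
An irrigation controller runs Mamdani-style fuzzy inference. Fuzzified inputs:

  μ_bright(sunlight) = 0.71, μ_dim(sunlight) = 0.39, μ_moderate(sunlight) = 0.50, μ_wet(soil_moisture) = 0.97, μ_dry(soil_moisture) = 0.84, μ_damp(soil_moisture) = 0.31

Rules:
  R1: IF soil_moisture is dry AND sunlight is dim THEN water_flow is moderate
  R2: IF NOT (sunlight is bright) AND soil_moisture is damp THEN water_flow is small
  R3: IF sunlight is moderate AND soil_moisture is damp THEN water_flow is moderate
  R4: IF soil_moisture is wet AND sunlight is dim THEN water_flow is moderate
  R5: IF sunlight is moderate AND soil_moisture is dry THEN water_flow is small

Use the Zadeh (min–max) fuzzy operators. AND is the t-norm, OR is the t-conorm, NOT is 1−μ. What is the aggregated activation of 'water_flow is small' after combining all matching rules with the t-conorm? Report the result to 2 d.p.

0.50

R1: dry=0.84, dim=0.39; AND[min(a, b)] → w = 0.39
R2: ¬bright=1−0.71=0.29, damp=0.31; AND[min(a, b)] → w = 0.29
R3: moderate=0.50, damp=0.31; AND[min(a, b)] → w = 0.31
R4: wet=0.97, dim=0.39; AND[min(a, b)] → w = 0.39
R5: moderate=0.50, dry=0.84; AND[min(a, b)] → w = 0.50
Rules with consequent 'small': {R2, R5} → strengths 0.29, 0.50
Aggregate via t-conorm [max(a, b)]: 0.50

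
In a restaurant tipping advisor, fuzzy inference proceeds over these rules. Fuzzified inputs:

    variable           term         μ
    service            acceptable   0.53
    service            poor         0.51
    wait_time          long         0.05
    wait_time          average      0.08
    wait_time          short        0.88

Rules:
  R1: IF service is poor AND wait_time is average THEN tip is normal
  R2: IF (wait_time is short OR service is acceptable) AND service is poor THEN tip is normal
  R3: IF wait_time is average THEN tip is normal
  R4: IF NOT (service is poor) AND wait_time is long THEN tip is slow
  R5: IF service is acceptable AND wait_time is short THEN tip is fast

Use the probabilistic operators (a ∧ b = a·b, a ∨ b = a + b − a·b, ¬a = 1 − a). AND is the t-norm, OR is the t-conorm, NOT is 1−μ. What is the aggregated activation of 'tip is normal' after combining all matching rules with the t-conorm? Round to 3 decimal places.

R1: poor=0.51, average=0.08; AND[a·b] → w = 0.0408
R2: (short=0.88 OR acceptable=0.53) = 0.9436; AND[a·b] with poor=0.51 → w = 0.4812
R3: average=0.08 → w = 0.0800
R4: ¬poor=1−0.51=0.49, long=0.05; AND[a·b] → w = 0.0245
R5: acceptable=0.53, short=0.88; AND[a·b] → w = 0.4664
Rules with consequent 'normal': {R1, R2, R3} → strengths 0.0408, 0.4812, 0.0800
Aggregate via t-conorm [a + b − a·b]: 0.5422

0.542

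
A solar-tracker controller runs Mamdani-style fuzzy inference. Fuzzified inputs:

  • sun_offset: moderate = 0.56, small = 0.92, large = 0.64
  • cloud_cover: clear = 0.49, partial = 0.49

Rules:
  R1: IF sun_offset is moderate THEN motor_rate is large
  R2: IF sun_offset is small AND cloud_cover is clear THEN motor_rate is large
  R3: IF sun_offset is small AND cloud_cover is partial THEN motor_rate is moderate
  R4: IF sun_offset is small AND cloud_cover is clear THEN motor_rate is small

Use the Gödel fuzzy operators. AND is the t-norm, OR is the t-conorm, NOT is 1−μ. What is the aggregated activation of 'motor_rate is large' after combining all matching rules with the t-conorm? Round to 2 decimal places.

R1: moderate=0.56 → w = 0.56
R2: small=0.92, clear=0.49; AND[min(a, b)] → w = 0.49
R3: small=0.92, partial=0.49; AND[min(a, b)] → w = 0.49
R4: small=0.92, clear=0.49; AND[min(a, b)] → w = 0.49
Rules with consequent 'large': {R1, R2} → strengths 0.56, 0.49
Aggregate via t-conorm [max(a, b)]: 0.56

0.56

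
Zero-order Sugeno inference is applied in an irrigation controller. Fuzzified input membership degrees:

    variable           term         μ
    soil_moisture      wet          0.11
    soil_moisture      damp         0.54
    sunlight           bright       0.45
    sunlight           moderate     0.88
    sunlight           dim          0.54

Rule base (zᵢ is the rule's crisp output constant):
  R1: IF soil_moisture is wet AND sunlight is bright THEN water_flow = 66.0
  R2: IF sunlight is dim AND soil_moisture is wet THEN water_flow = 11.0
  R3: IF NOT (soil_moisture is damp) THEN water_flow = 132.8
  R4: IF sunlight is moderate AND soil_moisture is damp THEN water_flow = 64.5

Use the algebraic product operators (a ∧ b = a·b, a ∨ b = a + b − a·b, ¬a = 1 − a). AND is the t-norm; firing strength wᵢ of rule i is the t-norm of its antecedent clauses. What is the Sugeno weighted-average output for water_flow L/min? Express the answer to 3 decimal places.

R1 (z=66.0): wet=0.11, bright=0.45; AND[a·b] → w = 0.0495
R2 (z=11.0): dim=0.54, wet=0.11; AND[a·b] → w = 0.0594
R3 (z=132.8): ¬damp=1−0.54=0.46 → w = 0.4600
R4 (z=64.5): moderate=0.88, damp=0.54; AND[a·b] → w = 0.4752
Weighted average = (0.0495·66.0 + 0.0594·11.0 + 0.4600·132.8 + 0.4752·64.5) / (0.0495 + 0.0594 + 0.4600 + 0.4752)
  = 95.6588 / 1.0441 = 91.618

91.618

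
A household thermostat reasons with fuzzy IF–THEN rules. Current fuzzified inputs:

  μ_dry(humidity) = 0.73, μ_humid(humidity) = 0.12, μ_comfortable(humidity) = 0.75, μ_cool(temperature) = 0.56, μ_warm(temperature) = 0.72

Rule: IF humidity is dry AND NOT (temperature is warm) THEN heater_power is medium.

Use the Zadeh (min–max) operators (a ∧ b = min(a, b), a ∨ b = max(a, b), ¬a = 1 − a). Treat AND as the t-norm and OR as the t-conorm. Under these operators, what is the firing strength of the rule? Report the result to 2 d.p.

0.28

firing strength: dry=0.73, ¬warm=1−0.72=0.28; AND[min(a, b)] → w = 0.28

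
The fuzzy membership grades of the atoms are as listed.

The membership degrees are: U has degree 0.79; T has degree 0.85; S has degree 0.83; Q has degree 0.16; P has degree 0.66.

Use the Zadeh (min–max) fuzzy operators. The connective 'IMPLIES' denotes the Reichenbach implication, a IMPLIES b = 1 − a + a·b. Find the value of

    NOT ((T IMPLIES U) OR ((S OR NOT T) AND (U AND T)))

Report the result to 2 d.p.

0.18

T IMPLIES U  [Reichenbach: 1 − a + a·b] with a=0.85, b=0.79 → 0.82
NOT T = 1 − 0.85 = 0.15
S OR NOT T = max(a, b) on (0.83, 0.15) = 0.83
U AND T = min(a, b) on (0.79, 0.85) = 0.79
(S OR NOT T) AND (U AND T) = min(a, b) on (0.83, 0.79) = 0.79
(T IMPLIES U) OR ((S OR NOT T) AND (U AND T)) = max(a, b) on (0.82, 0.79) = 0.82
NOT ((T IMPLIES U) OR ((S OR NOT T) AND (U AND T))) = 1 − 0.82 = 0.18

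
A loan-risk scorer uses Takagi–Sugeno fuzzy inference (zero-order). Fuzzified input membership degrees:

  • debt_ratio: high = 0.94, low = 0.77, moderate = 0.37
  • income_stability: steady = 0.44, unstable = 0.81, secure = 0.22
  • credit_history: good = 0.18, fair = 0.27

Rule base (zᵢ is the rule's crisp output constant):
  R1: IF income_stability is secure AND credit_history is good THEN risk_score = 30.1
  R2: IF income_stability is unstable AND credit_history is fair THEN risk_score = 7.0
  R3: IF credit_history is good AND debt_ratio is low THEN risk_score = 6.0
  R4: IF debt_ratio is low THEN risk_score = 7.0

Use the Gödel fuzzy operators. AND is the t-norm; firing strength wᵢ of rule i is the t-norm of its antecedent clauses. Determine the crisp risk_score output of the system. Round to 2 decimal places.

R1 (z=30.1): secure=0.22, good=0.18; AND[min(a, b)] → w = 0.18
R2 (z=7.0): unstable=0.81, fair=0.27; AND[min(a, b)] → w = 0.27
R3 (z=6.0): good=0.18, low=0.77; AND[min(a, b)] → w = 0.18
R4 (z=7.0): low=0.77 → w = 0.77
Weighted average = (0.18·30.1 + 0.27·7.0 + 0.18·6.0 + 0.77·7.0) / (0.18 + 0.27 + 0.18 + 0.77)
  = 13.7780 / 1.4000 = 9.84

9.84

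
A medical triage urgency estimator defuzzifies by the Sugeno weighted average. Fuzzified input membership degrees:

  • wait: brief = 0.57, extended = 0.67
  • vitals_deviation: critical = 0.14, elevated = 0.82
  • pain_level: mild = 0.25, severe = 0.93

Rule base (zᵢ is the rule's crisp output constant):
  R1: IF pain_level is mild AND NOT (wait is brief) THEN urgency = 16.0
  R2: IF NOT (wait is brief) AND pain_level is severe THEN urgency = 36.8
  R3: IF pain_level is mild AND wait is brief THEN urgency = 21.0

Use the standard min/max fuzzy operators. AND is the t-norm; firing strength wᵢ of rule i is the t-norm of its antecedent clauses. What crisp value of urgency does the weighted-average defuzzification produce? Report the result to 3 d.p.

R1 (z=16.0): mild=0.25, ¬brief=1−0.57=0.43; AND[min(a, b)] → w = 0.25
R2 (z=36.8): ¬brief=1−0.57=0.43, severe=0.93; AND[min(a, b)] → w = 0.43
R3 (z=21.0): mild=0.25, brief=0.57; AND[min(a, b)] → w = 0.25
Weighted average = (0.25·16.0 + 0.43·36.8 + 0.25·21.0) / (0.25 + 0.43 + 0.25)
  = 25.0740 / 0.9300 = 26.961

26.961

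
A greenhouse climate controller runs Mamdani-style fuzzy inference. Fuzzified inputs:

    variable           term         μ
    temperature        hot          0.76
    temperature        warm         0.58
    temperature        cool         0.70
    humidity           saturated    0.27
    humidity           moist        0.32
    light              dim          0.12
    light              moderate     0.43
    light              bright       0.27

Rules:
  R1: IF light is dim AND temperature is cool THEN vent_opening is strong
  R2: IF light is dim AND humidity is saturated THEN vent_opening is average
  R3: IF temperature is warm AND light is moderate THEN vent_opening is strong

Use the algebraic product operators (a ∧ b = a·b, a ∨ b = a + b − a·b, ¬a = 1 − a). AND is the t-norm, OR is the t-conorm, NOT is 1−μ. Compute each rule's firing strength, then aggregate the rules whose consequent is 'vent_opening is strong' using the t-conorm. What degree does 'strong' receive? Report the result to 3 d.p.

R1: dim=0.12, cool=0.70; AND[a·b] → w = 0.0840
R2: dim=0.12, saturated=0.27; AND[a·b] → w = 0.0324
R3: warm=0.58, moderate=0.43; AND[a·b] → w = 0.2494
Rules with consequent 'strong': {R1, R3} → strengths 0.0840, 0.2494
Aggregate via t-conorm [a + b − a·b]: 0.3125

0.312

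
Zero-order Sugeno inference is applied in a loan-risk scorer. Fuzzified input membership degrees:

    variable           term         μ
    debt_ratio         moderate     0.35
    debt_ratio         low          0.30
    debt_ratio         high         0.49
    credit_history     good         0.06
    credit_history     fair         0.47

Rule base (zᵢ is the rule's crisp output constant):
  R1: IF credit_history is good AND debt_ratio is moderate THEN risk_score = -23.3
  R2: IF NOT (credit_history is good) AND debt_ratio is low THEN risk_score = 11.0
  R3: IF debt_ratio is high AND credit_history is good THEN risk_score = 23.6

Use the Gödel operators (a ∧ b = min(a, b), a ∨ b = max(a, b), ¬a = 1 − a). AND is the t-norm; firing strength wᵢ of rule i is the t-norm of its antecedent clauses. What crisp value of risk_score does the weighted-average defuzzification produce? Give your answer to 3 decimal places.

R1 (z=-23.3): good=0.06, moderate=0.35; AND[min(a, b)] → w = 0.06
R2 (z=11.0): ¬good=1−0.06=0.94, low=0.30; AND[min(a, b)] → w = 0.30
R3 (z=23.6): high=0.49, good=0.06; AND[min(a, b)] → w = 0.06
Weighted average = (0.06·-23.3 + 0.30·11.0 + 0.06·23.6) / (0.06 + 0.30 + 0.06)
  = 3.3180 / 0.4200 = 7.900

7.900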